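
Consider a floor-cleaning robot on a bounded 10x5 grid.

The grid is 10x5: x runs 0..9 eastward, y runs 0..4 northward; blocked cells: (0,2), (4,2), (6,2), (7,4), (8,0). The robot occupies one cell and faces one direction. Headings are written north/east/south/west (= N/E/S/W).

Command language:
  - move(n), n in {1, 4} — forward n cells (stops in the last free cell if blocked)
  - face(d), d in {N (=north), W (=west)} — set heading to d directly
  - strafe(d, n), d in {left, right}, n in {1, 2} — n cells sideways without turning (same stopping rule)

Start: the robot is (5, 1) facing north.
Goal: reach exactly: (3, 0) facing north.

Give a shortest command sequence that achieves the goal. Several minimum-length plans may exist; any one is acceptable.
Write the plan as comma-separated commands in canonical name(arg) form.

face(W), strafe(left, 1), face(N), strafe(left, 2)

from: (5, 1) facing north
1. face(W) → (5, 1) facing west
2. strafe(left, 1) → (5, 0) facing west
3. face(N) → (5, 0) facing north
4. strafe(left, 2) → (3, 0) facing north
no 3-step plan works, so 4 is optimal.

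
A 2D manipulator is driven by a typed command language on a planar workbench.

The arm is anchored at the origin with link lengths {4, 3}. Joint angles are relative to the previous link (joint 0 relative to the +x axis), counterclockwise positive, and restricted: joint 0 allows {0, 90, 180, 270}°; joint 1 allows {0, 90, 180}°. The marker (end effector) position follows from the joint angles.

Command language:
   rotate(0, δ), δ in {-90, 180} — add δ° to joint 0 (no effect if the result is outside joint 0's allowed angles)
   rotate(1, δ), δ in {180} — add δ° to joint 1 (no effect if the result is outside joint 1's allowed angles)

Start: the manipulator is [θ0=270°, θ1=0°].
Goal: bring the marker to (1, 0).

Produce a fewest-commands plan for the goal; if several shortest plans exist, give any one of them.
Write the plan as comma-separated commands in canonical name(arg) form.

rotate(0, 180), rotate(1, 180), rotate(0, -90)

initial: [θ0=270°, θ1=0°]
[1] after rotate(0, 180): [θ0=90°, θ1=0°]
[2] after rotate(1, 180): [θ0=90°, θ1=180°]
[3] after rotate(0, -90): [θ0=0°, θ1=180°]
nothing shorter than 3 reaches the goal.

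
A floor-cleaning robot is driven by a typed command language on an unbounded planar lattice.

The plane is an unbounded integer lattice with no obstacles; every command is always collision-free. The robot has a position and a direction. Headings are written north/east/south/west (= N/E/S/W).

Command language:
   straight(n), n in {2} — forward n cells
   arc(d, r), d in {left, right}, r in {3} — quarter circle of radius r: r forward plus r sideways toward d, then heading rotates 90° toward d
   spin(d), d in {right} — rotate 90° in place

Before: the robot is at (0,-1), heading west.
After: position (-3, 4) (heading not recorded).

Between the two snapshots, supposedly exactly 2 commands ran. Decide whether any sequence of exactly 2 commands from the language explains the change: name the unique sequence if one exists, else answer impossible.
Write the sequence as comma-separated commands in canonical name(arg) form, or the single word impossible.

key: order matters: swapping arc(right, 3) and straight(2) lands elsewhere
start: at (0,-1), heading west
t=1 arc(right, 3) ⇒ at (-3,2), heading north
t=2 straight(2) ⇒ at (-3,4), heading north
no other 2-command option fits: unique.

arc(right, 3), straight(2)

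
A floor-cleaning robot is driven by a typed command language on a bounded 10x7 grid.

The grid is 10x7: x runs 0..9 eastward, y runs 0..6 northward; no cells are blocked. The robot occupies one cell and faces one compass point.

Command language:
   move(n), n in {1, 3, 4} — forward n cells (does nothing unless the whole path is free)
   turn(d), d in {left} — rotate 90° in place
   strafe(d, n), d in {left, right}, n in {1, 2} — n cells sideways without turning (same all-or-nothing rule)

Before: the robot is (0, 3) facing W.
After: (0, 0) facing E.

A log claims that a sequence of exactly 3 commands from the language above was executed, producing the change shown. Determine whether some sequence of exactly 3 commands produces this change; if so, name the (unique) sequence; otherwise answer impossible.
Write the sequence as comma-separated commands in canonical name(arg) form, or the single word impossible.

key: cell and facing (now E) both changed — the 3 commands mix motion and turning
t0: (0, 3) facing W
[1] after turn(left): (0, 3) facing S
[2] after move(3): (0, 0) facing S
[3] after turn(left): (0, 0) facing E
uniquely the one of 512 3-step routes that fits.

turn(left), move(3), turn(left)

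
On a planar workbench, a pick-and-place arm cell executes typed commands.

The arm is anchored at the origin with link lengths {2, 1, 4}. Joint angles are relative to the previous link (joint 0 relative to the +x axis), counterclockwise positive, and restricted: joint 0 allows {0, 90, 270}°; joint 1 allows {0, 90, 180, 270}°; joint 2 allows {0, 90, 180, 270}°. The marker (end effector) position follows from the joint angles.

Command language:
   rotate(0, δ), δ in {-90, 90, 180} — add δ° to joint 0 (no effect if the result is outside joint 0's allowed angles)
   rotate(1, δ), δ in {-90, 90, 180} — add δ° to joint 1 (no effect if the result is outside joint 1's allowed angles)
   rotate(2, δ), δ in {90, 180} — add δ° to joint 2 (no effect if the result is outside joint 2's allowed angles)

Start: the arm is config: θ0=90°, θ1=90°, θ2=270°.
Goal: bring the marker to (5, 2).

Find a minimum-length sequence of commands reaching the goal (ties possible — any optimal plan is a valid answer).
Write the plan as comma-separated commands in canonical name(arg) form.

initial: config: θ0=90°, θ1=90°, θ2=270°
1. rotate(1, 180) → config: θ0=90°, θ1=270°, θ2=270°
2. rotate(2, 90) → config: θ0=90°, θ1=270°, θ2=0°
shorter routes all fall short; 2 is best.

rotate(1, 180), rotate(2, 90)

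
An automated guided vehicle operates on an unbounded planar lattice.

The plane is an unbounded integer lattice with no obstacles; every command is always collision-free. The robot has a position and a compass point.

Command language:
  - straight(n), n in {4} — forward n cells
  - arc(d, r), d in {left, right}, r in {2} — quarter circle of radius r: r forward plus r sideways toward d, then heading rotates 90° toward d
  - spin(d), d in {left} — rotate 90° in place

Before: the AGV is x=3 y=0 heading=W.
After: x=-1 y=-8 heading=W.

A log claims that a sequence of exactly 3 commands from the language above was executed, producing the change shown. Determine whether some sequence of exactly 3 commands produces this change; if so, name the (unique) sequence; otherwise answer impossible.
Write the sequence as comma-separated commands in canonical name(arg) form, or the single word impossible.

key: heading stays W — rotations cancel among the 3 commands
t0: x=3 y=0 heading=W
t=1 arc(left, 2) ⇒ x=1 y=-2 heading=S
t=2 straight(4) ⇒ x=1 y=-6 heading=S
t=3 arc(right, 2) ⇒ x=-1 y=-8 heading=W
uniquely the one of 64 3-step routes that fits.

arc(left, 2), straight(4), arc(right, 2)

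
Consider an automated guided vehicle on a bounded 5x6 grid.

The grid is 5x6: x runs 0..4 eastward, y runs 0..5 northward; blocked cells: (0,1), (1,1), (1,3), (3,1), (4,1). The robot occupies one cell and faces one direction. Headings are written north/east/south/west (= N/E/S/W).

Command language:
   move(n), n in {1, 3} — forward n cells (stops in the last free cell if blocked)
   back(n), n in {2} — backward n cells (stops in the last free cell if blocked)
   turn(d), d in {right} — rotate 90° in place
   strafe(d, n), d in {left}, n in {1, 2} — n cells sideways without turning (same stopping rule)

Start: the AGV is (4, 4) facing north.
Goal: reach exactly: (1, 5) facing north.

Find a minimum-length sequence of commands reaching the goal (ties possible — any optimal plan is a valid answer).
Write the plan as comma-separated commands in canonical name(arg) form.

strafe(left, 1), move(3), strafe(left, 2)

initial: (4, 4) facing north
1. strafe(left, 1) → (3, 4) facing north
2. move(3) → (3, 5) facing north
3. strafe(left, 2) → (1, 5) facing north
nothing shorter than 3 reaches the goal.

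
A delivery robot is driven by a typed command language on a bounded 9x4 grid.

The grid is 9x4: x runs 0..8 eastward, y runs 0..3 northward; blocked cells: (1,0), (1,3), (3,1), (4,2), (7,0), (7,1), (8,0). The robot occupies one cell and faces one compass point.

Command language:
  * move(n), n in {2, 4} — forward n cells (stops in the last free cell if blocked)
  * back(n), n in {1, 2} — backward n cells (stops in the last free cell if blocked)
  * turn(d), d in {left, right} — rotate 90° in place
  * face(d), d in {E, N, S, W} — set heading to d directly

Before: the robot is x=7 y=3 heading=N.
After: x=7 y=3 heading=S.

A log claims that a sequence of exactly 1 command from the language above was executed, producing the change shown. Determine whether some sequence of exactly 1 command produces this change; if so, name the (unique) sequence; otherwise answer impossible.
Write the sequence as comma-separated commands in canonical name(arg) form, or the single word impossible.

key: (7,3) unchanged — the single command moves nothing
from: x=7 y=3 heading=N
1. face(S) → x=7 y=3 heading=S
all 10 alternatives checked — unique.

face(S)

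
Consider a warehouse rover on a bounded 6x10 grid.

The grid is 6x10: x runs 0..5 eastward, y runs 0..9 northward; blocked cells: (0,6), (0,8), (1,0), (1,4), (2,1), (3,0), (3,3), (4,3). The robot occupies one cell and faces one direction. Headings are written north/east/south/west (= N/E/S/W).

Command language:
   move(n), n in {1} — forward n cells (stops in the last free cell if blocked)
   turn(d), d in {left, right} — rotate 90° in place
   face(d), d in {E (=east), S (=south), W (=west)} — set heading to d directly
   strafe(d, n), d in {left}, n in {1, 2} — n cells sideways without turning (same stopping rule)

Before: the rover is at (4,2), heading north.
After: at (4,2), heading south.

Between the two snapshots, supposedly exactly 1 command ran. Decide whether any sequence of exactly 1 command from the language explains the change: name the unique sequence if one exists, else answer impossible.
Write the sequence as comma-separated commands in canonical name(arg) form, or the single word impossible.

face(S)

key: parked at (4,2) the whole time — nothing moves the robot
begin: at (4,2), heading north
step 1 (face(S)): at (4,2), heading south
no rival 1-sequence matches.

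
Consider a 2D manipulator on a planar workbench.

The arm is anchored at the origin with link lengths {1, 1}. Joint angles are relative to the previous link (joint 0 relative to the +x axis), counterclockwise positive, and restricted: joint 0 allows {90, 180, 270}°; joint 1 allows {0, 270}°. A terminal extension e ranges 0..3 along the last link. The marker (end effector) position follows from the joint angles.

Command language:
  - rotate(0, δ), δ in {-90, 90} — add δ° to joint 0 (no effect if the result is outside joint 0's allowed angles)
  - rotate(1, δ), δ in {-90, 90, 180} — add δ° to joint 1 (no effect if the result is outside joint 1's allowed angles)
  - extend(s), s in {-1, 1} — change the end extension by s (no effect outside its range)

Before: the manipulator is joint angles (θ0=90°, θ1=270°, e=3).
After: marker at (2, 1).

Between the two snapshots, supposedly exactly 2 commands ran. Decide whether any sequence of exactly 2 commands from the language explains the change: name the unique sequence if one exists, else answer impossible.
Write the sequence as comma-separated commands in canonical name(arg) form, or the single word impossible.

t0: joint angles (θ0=90°, θ1=270°, e=3)
t=1 extend(-1) ⇒ joint angles (θ0=90°, θ1=270°, e=2)
t=2 extend(-1) ⇒ joint angles (θ0=90°, θ1=270°, e=1)
no rival 2-sequence matches.

extend(-1), extend(-1)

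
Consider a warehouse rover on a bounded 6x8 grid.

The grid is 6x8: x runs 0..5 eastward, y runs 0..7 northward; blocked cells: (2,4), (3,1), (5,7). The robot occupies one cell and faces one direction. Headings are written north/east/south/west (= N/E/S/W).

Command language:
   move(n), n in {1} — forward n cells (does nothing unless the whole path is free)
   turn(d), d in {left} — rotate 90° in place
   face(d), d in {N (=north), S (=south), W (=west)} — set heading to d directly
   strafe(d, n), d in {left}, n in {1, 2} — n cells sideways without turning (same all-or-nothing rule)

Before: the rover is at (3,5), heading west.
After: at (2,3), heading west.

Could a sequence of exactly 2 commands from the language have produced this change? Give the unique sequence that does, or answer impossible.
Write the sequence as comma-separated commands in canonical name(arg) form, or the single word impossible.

key: heading stays W — no command in the sequence turns
initial: at (3,5), heading west
step 1 (strafe(left, 2)): at (3,3), heading west
step 2 (move(1)): at (2,3), heading west
no rival 2-sequence matches.

strafe(left, 2), move(1)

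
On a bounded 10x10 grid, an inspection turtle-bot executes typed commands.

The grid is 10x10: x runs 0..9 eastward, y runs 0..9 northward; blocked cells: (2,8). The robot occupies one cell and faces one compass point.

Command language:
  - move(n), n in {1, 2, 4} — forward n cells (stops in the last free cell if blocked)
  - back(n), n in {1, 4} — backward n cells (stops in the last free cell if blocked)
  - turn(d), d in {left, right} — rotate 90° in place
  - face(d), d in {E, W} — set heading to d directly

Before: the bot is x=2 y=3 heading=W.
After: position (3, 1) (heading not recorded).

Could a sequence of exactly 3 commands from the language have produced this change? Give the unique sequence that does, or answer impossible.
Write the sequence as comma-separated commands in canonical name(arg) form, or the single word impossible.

back(1), turn(left), move(2)

key: order matters: swapping back(1) and move(2) lands elsewhere
start: x=2 y=3 heading=W
t=1 back(1) ⇒ x=3 y=3 heading=W
t=2 turn(left) ⇒ x=3 y=3 heading=S
t=3 move(2) ⇒ x=3 y=1 heading=S
no other 3-command option fits: unique.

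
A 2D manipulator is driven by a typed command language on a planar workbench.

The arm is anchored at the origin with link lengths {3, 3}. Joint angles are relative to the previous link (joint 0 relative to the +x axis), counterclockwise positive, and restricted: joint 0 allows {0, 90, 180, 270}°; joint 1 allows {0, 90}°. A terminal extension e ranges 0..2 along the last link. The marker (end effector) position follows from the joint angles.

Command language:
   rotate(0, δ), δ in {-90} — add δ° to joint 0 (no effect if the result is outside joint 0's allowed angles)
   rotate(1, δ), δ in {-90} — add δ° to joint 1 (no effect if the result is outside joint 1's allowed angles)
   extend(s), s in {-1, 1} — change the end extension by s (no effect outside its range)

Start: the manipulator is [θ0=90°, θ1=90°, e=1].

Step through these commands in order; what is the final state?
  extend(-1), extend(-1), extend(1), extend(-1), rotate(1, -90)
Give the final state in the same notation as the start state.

[θ0=90°, θ1=0°, e=0]

begin: [θ0=90°, θ1=90°, e=1]
t=1 extend(-1) ⇒ [θ0=90°, θ1=90°, e=0]
t=2 extend(-1) ⇒ [θ0=90°, θ1=90°, e=0]
t=3 extend(1) ⇒ [θ0=90°, θ1=90°, e=1]
t=4 extend(-1) ⇒ [θ0=90°, θ1=90°, e=0]
t=5 rotate(1, -90) ⇒ [θ0=90°, θ1=0°, e=0]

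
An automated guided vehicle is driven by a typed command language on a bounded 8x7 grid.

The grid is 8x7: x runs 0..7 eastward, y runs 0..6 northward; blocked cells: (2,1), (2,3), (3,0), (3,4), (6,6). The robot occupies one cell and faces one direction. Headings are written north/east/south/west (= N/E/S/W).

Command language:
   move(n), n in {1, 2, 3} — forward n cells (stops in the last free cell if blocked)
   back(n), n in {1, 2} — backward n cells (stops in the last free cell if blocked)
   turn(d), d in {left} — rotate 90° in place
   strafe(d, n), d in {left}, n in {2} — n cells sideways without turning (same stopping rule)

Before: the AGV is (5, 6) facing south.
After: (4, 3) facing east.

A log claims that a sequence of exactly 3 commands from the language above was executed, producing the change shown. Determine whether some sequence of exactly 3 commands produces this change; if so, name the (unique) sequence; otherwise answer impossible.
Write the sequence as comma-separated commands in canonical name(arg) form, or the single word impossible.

key: position moved to (4,3) AND the heading swung to E — translation plus rotation needed
initial: (5, 6) facing south
step 1 (move(3)): (5, 3) facing south
step 2 (turn(left)): (5, 3) facing east
step 3 (back(1)): (4, 3) facing east
all 343 alternatives checked — unique.

move(3), turn(left), back(1)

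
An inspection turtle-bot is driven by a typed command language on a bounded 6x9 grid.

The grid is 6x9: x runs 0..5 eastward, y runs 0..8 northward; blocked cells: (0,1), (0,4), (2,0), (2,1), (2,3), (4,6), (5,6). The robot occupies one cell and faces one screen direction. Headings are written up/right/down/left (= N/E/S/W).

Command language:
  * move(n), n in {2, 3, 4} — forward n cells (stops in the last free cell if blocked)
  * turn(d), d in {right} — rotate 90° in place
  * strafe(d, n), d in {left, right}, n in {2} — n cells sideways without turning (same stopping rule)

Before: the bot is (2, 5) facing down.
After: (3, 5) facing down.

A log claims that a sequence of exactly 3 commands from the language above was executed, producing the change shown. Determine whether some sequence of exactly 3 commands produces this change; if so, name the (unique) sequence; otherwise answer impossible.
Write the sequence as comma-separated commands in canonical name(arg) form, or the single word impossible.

strafe(left, 2), strafe(left, 2), strafe(right, 2)

key: order matters: swapping strafe(left, 2) and strafe(right, 2) lands elsewhere
start: (2, 5) facing down
t=1 strafe(left, 2) ⇒ (4, 5) facing down
t=2 strafe(left, 2) ⇒ (5, 5) facing down
t=3 strafe(right, 2) ⇒ (3, 5) facing down
uniquely the one of 216 3-step routes that fits.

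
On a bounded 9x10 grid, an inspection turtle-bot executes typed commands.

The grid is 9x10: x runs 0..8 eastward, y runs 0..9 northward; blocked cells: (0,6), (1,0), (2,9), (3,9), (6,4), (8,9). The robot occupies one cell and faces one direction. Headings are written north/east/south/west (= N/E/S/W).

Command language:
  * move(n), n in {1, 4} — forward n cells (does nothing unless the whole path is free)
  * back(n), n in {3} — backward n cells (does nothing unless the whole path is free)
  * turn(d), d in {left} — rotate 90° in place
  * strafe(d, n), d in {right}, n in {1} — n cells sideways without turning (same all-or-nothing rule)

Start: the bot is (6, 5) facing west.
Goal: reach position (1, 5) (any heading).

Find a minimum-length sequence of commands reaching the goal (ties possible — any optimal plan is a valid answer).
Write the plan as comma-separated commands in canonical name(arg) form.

t0: (6, 5) facing west
t=1 move(1) ⇒ (5, 5) facing west
t=2 move(4) ⇒ (1, 5) facing west
nothing shorter than 2 reaches the goal.

move(1), move(4)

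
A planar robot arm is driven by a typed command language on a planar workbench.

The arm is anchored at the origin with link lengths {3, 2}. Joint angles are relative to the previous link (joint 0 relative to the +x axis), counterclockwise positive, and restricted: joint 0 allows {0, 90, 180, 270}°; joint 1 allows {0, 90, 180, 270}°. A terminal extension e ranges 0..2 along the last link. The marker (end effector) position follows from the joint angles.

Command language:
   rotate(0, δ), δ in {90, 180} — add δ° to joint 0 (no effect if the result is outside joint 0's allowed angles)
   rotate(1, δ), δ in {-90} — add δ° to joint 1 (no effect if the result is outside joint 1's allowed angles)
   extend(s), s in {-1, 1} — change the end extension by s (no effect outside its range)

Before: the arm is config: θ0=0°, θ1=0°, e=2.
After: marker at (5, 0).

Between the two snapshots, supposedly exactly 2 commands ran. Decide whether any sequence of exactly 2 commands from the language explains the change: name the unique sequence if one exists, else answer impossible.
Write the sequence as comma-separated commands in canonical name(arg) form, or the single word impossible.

from: config: θ0=0°, θ1=0°, e=2
t=1 extend(-1) ⇒ config: θ0=0°, θ1=0°, e=1
t=2 extend(-1) ⇒ config: θ0=0°, θ1=0°, e=0
all 25 alternatives checked — unique.

extend(-1), extend(-1)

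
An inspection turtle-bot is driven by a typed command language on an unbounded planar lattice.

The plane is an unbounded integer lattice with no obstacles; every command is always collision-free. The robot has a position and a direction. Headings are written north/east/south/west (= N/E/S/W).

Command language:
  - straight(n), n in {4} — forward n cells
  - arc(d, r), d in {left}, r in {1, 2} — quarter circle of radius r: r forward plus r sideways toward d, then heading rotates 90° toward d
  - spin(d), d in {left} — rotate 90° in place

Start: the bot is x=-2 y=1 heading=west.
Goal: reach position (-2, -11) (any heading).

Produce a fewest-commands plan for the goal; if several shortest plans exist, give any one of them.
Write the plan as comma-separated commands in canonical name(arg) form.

spin(left), straight(4), straight(4), straight(4)

start: x=-2 y=1 heading=west
step 1 (spin(left)): x=-2 y=1 heading=south
step 2 (straight(4)): x=-2 y=-3 heading=south
step 3 (straight(4)): x=-2 y=-7 heading=south
step 4 (straight(4)): x=-2 y=-11 heading=south
no 3-step plan works, so 4 is optimal.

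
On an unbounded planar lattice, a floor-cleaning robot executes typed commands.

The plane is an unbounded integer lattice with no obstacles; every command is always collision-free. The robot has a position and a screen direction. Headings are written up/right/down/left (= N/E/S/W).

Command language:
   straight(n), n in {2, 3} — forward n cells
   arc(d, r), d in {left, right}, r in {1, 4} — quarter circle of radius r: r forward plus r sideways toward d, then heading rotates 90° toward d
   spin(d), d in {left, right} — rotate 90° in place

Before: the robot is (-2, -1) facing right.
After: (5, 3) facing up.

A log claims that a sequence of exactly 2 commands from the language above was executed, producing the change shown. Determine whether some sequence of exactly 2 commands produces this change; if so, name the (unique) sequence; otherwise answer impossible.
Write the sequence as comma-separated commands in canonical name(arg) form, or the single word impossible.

key: cell and facing (now N) both changed — the 2 commands mix motion and turning
t0: (-2, -1) facing right
1. straight(3) → (1, -1) facing right
2. arc(left, 4) → (5, 3) facing up
no other 2-command option fits: unique.

straight(3), arc(left, 4)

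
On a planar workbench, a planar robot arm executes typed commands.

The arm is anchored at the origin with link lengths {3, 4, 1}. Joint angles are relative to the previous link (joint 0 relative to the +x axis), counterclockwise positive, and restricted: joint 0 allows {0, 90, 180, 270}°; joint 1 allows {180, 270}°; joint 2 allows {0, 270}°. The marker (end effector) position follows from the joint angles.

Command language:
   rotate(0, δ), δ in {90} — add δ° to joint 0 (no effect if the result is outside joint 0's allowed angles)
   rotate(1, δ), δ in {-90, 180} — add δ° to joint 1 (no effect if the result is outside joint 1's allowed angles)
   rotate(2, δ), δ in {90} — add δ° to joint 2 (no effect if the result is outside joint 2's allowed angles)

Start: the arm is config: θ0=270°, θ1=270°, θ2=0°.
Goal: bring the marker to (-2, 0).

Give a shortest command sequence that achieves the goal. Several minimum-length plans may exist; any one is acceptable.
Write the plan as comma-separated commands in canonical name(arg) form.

initial: config: θ0=270°, θ1=270°, θ2=0°
[1] after rotate(1, -90): config: θ0=270°, θ1=180°, θ2=0°
[2] after rotate(0, 90): config: θ0=0°, θ1=180°, θ2=0°
shorter routes all fall short; 2 is best.

rotate(1, -90), rotate(0, 90)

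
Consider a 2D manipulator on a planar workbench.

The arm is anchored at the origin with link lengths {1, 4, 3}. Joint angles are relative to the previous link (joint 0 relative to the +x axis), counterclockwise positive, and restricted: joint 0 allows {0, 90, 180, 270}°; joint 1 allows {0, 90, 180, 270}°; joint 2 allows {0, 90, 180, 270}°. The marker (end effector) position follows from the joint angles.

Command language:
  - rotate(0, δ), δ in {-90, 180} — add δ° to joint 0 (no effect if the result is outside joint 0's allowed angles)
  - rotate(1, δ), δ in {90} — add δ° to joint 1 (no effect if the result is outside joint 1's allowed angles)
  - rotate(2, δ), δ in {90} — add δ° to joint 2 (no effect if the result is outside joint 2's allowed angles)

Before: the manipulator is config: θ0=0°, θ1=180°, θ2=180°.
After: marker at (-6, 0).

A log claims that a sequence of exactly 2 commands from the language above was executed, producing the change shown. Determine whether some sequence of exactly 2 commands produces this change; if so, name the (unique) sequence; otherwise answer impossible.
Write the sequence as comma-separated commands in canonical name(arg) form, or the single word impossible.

from: config: θ0=0°, θ1=180°, θ2=180°
step 1 (rotate(2, 90)): config: θ0=0°, θ1=180°, θ2=270°
step 2 (rotate(2, 90)): config: θ0=0°, θ1=180°, θ2=0°
all 16 alternatives checked — unique.

rotate(2, 90), rotate(2, 90)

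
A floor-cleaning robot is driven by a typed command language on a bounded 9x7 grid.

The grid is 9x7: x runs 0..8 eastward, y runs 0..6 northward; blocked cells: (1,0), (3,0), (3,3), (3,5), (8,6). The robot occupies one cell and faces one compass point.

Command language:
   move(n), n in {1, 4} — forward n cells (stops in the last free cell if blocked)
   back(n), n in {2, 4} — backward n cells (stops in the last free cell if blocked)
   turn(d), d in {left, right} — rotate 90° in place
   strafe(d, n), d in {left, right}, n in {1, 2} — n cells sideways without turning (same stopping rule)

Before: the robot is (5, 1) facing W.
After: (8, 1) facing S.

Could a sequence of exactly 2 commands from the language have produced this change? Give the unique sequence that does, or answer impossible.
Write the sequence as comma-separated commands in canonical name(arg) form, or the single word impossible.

back(4), turn(left)

key: cell and facing (now S) both changed — the 2 commands mix motion and turning
t0: (5, 1) facing W
1. back(4) → (8, 1) facing W
2. turn(left) → (8, 1) facing S
no rival 2-sequence matches.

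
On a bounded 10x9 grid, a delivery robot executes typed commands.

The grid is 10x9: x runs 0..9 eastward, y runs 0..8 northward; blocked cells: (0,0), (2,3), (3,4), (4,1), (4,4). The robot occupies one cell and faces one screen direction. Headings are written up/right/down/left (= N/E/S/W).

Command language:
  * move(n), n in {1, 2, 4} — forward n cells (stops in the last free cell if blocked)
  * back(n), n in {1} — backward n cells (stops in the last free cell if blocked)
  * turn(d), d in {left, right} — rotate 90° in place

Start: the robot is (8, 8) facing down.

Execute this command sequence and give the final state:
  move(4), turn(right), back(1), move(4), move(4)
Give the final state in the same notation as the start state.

(5, 4) facing left

t0: (8, 8) facing down
t=1 move(4) ⇒ (8, 4) facing down
t=2 turn(right) ⇒ (8, 4) facing left
t=3 back(1) ⇒ (9, 4) facing left
t=4 move(4) ⇒ (5, 4) facing left
t=5 move(4) ⇒ (5, 4) facing left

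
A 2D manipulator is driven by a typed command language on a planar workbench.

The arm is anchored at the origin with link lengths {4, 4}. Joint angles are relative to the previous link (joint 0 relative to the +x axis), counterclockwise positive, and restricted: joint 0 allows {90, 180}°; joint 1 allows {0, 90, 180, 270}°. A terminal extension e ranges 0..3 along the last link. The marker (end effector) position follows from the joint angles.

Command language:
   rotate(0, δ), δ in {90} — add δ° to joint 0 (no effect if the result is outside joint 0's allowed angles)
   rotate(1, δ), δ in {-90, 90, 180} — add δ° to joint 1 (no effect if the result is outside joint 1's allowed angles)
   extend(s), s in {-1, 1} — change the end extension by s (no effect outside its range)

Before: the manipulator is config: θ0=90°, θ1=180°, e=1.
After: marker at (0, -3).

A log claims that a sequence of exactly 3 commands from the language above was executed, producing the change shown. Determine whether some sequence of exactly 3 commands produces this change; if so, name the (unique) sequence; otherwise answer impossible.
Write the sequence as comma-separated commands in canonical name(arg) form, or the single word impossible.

begin: config: θ0=90°, θ1=180°, e=1
step 1 (extend(1)): config: θ0=90°, θ1=180°, e=2
step 2 (extend(1)): config: θ0=90°, θ1=180°, e=3
step 3 (extend(1)): config: θ0=90°, θ1=180°, e=3
all 216 alternatives checked — unique.

extend(1), extend(1), extend(1)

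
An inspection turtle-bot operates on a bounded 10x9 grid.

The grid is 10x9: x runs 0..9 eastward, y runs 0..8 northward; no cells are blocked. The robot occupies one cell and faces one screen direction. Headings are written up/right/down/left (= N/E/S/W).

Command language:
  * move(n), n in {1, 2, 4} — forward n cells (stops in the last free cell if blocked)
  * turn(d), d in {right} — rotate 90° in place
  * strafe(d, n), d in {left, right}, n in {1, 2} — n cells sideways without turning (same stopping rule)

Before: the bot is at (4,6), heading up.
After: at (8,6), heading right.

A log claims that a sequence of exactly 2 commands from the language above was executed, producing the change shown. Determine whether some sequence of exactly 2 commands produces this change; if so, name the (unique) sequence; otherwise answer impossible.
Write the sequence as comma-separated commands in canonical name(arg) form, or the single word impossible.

turn(right), move(4)

key: position moved to (8,6) AND the heading swung to E — translation plus rotation needed
from: at (4,6), heading up
[1] after turn(right): at (4,6), heading right
[2] after move(4): at (8,6), heading right
no rival 2-sequence matches.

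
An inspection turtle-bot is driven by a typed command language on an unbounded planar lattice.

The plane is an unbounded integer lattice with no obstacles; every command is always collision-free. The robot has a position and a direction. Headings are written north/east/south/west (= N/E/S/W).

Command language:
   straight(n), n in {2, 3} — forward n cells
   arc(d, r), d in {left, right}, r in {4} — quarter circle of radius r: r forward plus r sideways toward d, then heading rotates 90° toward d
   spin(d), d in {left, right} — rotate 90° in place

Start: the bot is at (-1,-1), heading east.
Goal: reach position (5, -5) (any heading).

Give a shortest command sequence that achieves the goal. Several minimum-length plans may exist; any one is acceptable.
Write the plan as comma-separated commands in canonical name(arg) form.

straight(2), arc(right, 4)

start: at (-1,-1), heading east
1. straight(2) → at (1,-1), heading east
2. arc(right, 4) → at (5,-5), heading south
minimal: 2 command(s), checked below 2.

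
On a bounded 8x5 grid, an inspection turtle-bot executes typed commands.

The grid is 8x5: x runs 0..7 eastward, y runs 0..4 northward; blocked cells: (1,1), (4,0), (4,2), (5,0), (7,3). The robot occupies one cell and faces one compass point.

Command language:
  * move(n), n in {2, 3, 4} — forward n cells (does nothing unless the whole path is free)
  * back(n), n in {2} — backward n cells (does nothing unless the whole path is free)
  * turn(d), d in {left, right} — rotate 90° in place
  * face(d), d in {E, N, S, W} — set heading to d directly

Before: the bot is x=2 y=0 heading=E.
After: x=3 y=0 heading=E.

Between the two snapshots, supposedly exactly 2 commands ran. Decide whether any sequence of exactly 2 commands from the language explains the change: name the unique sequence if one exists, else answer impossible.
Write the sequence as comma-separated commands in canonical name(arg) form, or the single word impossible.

key: running move(3) before back(2) would end elsewhere — order is forced
t0: x=2 y=0 heading=E
t=1 back(2) ⇒ x=0 y=0 heading=E
t=2 move(3) ⇒ x=3 y=0 heading=E
all 100 alternatives checked — unique.

back(2), move(3)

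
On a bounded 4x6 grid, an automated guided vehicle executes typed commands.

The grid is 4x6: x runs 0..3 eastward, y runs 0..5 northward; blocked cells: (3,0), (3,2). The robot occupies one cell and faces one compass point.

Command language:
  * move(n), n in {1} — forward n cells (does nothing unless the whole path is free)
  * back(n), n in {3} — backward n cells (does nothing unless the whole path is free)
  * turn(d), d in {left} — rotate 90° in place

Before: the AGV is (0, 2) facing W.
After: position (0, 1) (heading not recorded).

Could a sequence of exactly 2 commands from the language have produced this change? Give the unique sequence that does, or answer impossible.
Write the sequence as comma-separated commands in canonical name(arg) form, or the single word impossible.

key: running move(1) before turn(left) would end elsewhere — order is forced
begin: (0, 2) facing W
step 1 (turn(left)): (0, 2) facing S
step 2 (move(1)): (0, 1) facing S
uniquely the one of 9 2-step routes that fits.

turn(left), move(1)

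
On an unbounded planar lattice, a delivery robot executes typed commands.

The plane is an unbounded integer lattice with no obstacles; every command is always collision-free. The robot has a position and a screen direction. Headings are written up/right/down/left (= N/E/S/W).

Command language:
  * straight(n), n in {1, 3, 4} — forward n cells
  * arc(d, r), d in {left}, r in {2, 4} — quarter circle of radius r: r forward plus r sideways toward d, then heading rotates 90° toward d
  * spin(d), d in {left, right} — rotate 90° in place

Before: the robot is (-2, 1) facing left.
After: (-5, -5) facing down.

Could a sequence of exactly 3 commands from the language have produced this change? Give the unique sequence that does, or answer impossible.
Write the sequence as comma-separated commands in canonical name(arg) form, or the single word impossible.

key: order matters: swapping straight(1) and straight(4) lands elsewhere
from: (-2, 1) facing left
1. straight(1) → (-3, 1) facing left
2. arc(left, 2) → (-5, -1) facing down
3. straight(4) → (-5, -5) facing down
no other 3-command option fits: unique.

straight(1), arc(left, 2), straight(4)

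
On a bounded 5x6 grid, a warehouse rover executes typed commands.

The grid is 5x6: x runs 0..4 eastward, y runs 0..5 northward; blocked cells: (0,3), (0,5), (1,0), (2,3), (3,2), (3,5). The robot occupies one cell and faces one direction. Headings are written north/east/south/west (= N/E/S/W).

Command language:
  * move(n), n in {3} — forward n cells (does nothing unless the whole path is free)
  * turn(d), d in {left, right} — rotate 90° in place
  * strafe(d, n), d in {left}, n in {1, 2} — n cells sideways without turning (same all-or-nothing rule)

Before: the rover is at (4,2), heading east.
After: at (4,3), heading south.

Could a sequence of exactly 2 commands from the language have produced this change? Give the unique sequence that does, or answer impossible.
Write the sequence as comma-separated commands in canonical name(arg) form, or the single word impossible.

strafe(left, 1), turn(right)

key: cell and facing (now S) both changed — the 2 commands mix motion and turning
from: at (4,2), heading east
[1] after strafe(left, 1): at (4,3), heading east
[2] after turn(right): at (4,3), heading south
no other 2-command option fits: unique.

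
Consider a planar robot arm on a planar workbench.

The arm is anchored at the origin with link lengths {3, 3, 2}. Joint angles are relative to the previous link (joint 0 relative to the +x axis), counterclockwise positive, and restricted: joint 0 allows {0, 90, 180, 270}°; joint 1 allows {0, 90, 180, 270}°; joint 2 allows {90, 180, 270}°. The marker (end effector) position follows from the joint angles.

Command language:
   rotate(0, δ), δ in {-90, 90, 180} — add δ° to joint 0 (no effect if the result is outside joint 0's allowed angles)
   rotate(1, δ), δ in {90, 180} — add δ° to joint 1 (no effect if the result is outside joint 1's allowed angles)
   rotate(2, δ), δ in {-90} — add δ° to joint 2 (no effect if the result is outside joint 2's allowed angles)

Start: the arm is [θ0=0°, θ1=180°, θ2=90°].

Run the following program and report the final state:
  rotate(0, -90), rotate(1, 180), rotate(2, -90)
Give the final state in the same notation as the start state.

[θ0=270°, θ1=0°, θ2=90°]

from: [θ0=0°, θ1=180°, θ2=90°]
1. rotate(0, -90) → [θ0=270°, θ1=180°, θ2=90°]
2. rotate(1, 180) → [θ0=270°, θ1=0°, θ2=90°]
3. rotate(2, -90) → [θ0=270°, θ1=0°, θ2=90°]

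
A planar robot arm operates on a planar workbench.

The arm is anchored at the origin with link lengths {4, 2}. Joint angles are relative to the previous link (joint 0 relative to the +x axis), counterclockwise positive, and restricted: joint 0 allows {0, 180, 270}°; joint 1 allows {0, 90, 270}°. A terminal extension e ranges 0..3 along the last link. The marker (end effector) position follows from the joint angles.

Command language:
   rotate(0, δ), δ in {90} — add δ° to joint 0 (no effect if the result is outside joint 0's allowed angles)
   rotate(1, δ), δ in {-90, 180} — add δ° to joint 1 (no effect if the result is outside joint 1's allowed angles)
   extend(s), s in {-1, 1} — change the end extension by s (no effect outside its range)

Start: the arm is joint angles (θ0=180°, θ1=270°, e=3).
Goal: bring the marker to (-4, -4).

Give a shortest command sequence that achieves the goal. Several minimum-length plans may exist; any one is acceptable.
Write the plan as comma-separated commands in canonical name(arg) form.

begin: joint angles (θ0=180°, θ1=270°, e=3)
[1] after rotate(1, 180): joint angles (θ0=180°, θ1=90°, e=3)
[2] after extend(-1): joint angles (θ0=180°, θ1=90°, e=2)
shorter routes all fall short; 2 is best.

rotate(1, 180), extend(-1)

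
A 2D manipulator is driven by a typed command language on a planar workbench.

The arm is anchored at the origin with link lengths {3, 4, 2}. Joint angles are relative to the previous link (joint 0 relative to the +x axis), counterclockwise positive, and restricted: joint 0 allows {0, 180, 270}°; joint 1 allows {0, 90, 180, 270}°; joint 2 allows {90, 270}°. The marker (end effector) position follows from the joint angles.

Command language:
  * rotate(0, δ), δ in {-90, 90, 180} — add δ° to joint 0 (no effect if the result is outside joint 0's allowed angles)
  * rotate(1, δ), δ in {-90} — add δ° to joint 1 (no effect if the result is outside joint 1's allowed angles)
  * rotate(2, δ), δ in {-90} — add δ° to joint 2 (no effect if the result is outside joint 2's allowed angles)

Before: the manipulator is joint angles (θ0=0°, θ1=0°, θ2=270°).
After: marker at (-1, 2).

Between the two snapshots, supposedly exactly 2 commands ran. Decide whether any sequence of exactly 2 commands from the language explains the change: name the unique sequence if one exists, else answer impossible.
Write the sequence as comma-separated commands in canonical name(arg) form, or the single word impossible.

from: joint angles (θ0=0°, θ1=0°, θ2=270°)
[1] after rotate(1, -90): joint angles (θ0=0°, θ1=270°, θ2=270°)
[2] after rotate(1, -90): joint angles (θ0=0°, θ1=180°, θ2=270°)
uniquely the one of 25 2-step routes that fits.

rotate(1, -90), rotate(1, -90)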